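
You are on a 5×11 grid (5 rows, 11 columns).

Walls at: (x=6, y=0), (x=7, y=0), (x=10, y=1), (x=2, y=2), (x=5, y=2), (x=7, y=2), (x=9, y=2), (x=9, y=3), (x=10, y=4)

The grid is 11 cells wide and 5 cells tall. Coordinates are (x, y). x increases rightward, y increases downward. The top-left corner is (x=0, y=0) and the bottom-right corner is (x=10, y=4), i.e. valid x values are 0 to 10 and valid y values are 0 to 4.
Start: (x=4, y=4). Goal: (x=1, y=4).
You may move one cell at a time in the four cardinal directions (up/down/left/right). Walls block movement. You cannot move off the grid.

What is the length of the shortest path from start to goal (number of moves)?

BFS from (x=4, y=4) until reaching (x=1, y=4):
  Distance 0: (x=4, y=4)
  Distance 1: (x=4, y=3), (x=3, y=4), (x=5, y=4)
  Distance 2: (x=4, y=2), (x=3, y=3), (x=5, y=3), (x=2, y=4), (x=6, y=4)
  Distance 3: (x=4, y=1), (x=3, y=2), (x=2, y=3), (x=6, y=3), (x=1, y=4), (x=7, y=4)  <- goal reached here
One shortest path (3 moves): (x=4, y=4) -> (x=3, y=4) -> (x=2, y=4) -> (x=1, y=4)

Answer: Shortest path length: 3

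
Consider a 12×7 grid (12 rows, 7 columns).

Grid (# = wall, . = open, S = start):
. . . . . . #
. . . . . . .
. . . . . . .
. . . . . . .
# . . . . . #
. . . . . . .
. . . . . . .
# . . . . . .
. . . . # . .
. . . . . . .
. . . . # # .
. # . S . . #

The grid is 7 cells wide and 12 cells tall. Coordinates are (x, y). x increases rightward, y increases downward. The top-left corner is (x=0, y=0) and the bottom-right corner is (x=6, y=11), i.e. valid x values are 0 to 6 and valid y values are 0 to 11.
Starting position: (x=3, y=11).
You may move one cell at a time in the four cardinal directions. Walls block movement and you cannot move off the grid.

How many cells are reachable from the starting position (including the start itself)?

Answer: Reachable cells: 75

Derivation:
BFS flood-fill from (x=3, y=11):
  Distance 0: (x=3, y=11)
  Distance 1: (x=3, y=10), (x=2, y=11), (x=4, y=11)
  Distance 2: (x=3, y=9), (x=2, y=10), (x=5, y=11)
  Distance 3: (x=3, y=8), (x=2, y=9), (x=4, y=9), (x=1, y=10)
  Distance 4: (x=3, y=7), (x=2, y=8), (x=1, y=9), (x=5, y=9), (x=0, y=10)
  Distance 5: (x=3, y=6), (x=2, y=7), (x=4, y=7), (x=1, y=8), (x=5, y=8), (x=0, y=9), (x=6, y=9), (x=0, y=11)
  Distance 6: (x=3, y=5), (x=2, y=6), (x=4, y=6), (x=1, y=7), (x=5, y=7), (x=0, y=8), (x=6, y=8), (x=6, y=10)
  Distance 7: (x=3, y=4), (x=2, y=5), (x=4, y=5), (x=1, y=6), (x=5, y=6), (x=6, y=7)
  Distance 8: (x=3, y=3), (x=2, y=4), (x=4, y=4), (x=1, y=5), (x=5, y=5), (x=0, y=6), (x=6, y=6)
  Distance 9: (x=3, y=2), (x=2, y=3), (x=4, y=3), (x=1, y=4), (x=5, y=4), (x=0, y=5), (x=6, y=5)
  Distance 10: (x=3, y=1), (x=2, y=2), (x=4, y=2), (x=1, y=3), (x=5, y=3)
  Distance 11: (x=3, y=0), (x=2, y=1), (x=4, y=1), (x=1, y=2), (x=5, y=2), (x=0, y=3), (x=6, y=3)
  Distance 12: (x=2, y=0), (x=4, y=0), (x=1, y=1), (x=5, y=1), (x=0, y=2), (x=6, y=2)
  Distance 13: (x=1, y=0), (x=5, y=0), (x=0, y=1), (x=6, y=1)
  Distance 14: (x=0, y=0)
Total reachable: 75 (grid has 75 open cells total)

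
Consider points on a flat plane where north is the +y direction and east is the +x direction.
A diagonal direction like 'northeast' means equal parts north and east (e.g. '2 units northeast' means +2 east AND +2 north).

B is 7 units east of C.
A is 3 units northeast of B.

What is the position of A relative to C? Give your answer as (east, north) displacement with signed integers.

Answer: A is at (east=10, north=3) relative to C.

Derivation:
Place C at the origin (east=0, north=0).
  B is 7 units east of C: delta (east=+7, north=+0); B at (east=7, north=0).
  A is 3 units northeast of B: delta (east=+3, north=+3); A at (east=10, north=3).
Therefore A relative to C: (east=10, north=3).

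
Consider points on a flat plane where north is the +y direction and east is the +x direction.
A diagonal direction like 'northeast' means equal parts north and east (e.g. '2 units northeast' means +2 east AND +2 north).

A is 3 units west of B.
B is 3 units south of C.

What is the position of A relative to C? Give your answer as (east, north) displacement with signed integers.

Place C at the origin (east=0, north=0).
  B is 3 units south of C: delta (east=+0, north=-3); B at (east=0, north=-3).
  A is 3 units west of B: delta (east=-3, north=+0); A at (east=-3, north=-3).
Therefore A relative to C: (east=-3, north=-3).

Answer: A is at (east=-3, north=-3) relative to C.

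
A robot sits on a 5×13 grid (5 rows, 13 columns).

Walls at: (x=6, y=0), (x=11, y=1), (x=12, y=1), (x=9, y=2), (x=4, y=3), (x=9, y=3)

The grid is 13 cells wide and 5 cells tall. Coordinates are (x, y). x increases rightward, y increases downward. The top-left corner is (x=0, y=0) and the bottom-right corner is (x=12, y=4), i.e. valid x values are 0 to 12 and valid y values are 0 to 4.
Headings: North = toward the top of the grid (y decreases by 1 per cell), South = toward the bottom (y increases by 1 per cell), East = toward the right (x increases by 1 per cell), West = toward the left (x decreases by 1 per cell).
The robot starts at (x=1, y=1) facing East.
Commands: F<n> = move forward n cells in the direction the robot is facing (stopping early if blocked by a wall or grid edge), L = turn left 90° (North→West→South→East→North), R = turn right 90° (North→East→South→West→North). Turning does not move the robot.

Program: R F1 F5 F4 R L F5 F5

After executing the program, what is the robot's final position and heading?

Answer: Final position: (x=1, y=4), facing South

Derivation:
Start: (x=1, y=1), facing East
  R: turn right, now facing South
  F1: move forward 1, now at (x=1, y=2)
  F5: move forward 2/5 (blocked), now at (x=1, y=4)
  F4: move forward 0/4 (blocked), now at (x=1, y=4)
  R: turn right, now facing West
  L: turn left, now facing South
  F5: move forward 0/5 (blocked), now at (x=1, y=4)
  F5: move forward 0/5 (blocked), now at (x=1, y=4)
Final: (x=1, y=4), facing South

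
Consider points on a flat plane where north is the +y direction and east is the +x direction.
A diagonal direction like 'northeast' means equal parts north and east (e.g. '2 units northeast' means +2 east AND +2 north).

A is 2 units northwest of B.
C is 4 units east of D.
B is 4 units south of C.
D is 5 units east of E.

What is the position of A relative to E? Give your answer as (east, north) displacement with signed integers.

Answer: A is at (east=7, north=-2) relative to E.

Derivation:
Place E at the origin (east=0, north=0).
  D is 5 units east of E: delta (east=+5, north=+0); D at (east=5, north=0).
  C is 4 units east of D: delta (east=+4, north=+0); C at (east=9, north=0).
  B is 4 units south of C: delta (east=+0, north=-4); B at (east=9, north=-4).
  A is 2 units northwest of B: delta (east=-2, north=+2); A at (east=7, north=-2).
Therefore A relative to E: (east=7, north=-2).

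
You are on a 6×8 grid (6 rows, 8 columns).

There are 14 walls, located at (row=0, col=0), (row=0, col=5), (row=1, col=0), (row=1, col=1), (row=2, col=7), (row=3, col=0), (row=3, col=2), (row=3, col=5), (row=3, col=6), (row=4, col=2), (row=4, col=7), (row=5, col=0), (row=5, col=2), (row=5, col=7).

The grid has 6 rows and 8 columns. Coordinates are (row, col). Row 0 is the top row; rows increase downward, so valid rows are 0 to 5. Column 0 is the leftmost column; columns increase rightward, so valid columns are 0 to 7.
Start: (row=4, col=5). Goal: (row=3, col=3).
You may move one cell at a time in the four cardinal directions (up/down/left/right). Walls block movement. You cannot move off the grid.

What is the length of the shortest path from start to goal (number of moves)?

BFS from (row=4, col=5) until reaching (row=3, col=3):
  Distance 0: (row=4, col=5)
  Distance 1: (row=4, col=4), (row=4, col=6), (row=5, col=5)
  Distance 2: (row=3, col=4), (row=4, col=3), (row=5, col=4), (row=5, col=6)
  Distance 3: (row=2, col=4), (row=3, col=3), (row=5, col=3)  <- goal reached here
One shortest path (3 moves): (row=4, col=5) -> (row=4, col=4) -> (row=4, col=3) -> (row=3, col=3)

Answer: Shortest path length: 3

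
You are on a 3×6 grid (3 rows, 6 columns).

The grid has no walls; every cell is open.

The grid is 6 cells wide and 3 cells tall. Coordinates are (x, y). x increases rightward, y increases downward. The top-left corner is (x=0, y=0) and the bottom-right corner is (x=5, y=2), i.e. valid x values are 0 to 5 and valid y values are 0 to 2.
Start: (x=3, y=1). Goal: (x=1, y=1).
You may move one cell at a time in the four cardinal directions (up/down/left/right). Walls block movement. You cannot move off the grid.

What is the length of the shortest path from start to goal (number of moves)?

Answer: Shortest path length: 2

Derivation:
BFS from (x=3, y=1) until reaching (x=1, y=1):
  Distance 0: (x=3, y=1)
  Distance 1: (x=3, y=0), (x=2, y=1), (x=4, y=1), (x=3, y=2)
  Distance 2: (x=2, y=0), (x=4, y=0), (x=1, y=1), (x=5, y=1), (x=2, y=2), (x=4, y=2)  <- goal reached here
One shortest path (2 moves): (x=3, y=1) -> (x=2, y=1) -> (x=1, y=1)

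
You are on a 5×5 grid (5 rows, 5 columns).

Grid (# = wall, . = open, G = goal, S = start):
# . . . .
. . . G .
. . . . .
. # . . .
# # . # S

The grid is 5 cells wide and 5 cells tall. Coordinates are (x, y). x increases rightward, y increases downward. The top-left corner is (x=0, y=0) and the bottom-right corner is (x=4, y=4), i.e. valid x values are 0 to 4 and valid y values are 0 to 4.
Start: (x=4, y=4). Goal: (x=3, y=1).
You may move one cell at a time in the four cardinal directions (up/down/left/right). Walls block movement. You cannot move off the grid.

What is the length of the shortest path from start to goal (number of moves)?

Answer: Shortest path length: 4

Derivation:
BFS from (x=4, y=4) until reaching (x=3, y=1):
  Distance 0: (x=4, y=4)
  Distance 1: (x=4, y=3)
  Distance 2: (x=4, y=2), (x=3, y=3)
  Distance 3: (x=4, y=1), (x=3, y=2), (x=2, y=3)
  Distance 4: (x=4, y=0), (x=3, y=1), (x=2, y=2), (x=2, y=4)  <- goal reached here
One shortest path (4 moves): (x=4, y=4) -> (x=4, y=3) -> (x=3, y=3) -> (x=3, y=2) -> (x=3, y=1)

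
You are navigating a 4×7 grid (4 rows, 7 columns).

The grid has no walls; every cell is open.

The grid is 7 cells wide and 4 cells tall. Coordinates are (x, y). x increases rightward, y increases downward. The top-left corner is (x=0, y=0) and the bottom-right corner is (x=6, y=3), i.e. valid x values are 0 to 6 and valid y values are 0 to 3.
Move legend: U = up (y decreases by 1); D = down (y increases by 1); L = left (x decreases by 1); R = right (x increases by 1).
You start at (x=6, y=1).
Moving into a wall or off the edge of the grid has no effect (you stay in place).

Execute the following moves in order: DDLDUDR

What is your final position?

Answer: Final position: (x=6, y=3)

Derivation:
Start: (x=6, y=1)
  D (down): (x=6, y=1) -> (x=6, y=2)
  D (down): (x=6, y=2) -> (x=6, y=3)
  L (left): (x=6, y=3) -> (x=5, y=3)
  D (down): blocked, stay at (x=5, y=3)
  U (up): (x=5, y=3) -> (x=5, y=2)
  D (down): (x=5, y=2) -> (x=5, y=3)
  R (right): (x=5, y=3) -> (x=6, y=3)
Final: (x=6, y=3)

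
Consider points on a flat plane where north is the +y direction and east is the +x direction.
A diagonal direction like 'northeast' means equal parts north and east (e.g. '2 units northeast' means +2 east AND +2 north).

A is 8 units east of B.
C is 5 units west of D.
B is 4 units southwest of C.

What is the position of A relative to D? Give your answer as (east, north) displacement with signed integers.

Answer: A is at (east=-1, north=-4) relative to D.

Derivation:
Place D at the origin (east=0, north=0).
  C is 5 units west of D: delta (east=-5, north=+0); C at (east=-5, north=0).
  B is 4 units southwest of C: delta (east=-4, north=-4); B at (east=-9, north=-4).
  A is 8 units east of B: delta (east=+8, north=+0); A at (east=-1, north=-4).
Therefore A relative to D: (east=-1, north=-4).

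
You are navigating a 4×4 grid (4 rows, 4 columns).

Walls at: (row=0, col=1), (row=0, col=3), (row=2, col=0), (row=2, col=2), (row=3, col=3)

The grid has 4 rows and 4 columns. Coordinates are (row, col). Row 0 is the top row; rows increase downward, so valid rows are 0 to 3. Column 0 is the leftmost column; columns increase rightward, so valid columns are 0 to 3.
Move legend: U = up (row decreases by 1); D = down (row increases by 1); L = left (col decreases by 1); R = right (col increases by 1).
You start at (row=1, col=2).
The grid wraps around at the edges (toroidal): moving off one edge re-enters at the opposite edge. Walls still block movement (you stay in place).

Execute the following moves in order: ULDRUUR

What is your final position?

Start: (row=1, col=2)
  U (up): (row=1, col=2) -> (row=0, col=2)
  L (left): blocked, stay at (row=0, col=2)
  D (down): (row=0, col=2) -> (row=1, col=2)
  R (right): (row=1, col=2) -> (row=1, col=3)
  U (up): blocked, stay at (row=1, col=3)
  U (up): blocked, stay at (row=1, col=3)
  R (right): (row=1, col=3) -> (row=1, col=0)
Final: (row=1, col=0)

Answer: Final position: (row=1, col=0)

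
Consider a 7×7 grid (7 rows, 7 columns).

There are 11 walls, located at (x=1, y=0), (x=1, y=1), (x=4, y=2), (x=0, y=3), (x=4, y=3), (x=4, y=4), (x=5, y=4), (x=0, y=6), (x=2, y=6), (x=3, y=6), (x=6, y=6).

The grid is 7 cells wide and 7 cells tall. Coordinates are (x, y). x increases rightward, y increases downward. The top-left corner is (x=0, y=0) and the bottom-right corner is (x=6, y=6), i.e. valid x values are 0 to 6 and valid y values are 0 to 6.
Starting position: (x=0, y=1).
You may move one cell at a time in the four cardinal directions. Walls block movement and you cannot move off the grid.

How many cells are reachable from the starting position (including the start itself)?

BFS flood-fill from (x=0, y=1):
  Distance 0: (x=0, y=1)
  Distance 1: (x=0, y=0), (x=0, y=2)
  Distance 2: (x=1, y=2)
  Distance 3: (x=2, y=2), (x=1, y=3)
  Distance 4: (x=2, y=1), (x=3, y=2), (x=2, y=3), (x=1, y=4)
  Distance 5: (x=2, y=0), (x=3, y=1), (x=3, y=3), (x=0, y=4), (x=2, y=4), (x=1, y=5)
  Distance 6: (x=3, y=0), (x=4, y=1), (x=3, y=4), (x=0, y=5), (x=2, y=5), (x=1, y=6)
  Distance 7: (x=4, y=0), (x=5, y=1), (x=3, y=5)
  Distance 8: (x=5, y=0), (x=6, y=1), (x=5, y=2), (x=4, y=5)
  Distance 9: (x=6, y=0), (x=6, y=2), (x=5, y=3), (x=5, y=5), (x=4, y=6)
  Distance 10: (x=6, y=3), (x=6, y=5), (x=5, y=6)
  Distance 11: (x=6, y=4)
Total reachable: 38 (grid has 38 open cells total)

Answer: Reachable cells: 38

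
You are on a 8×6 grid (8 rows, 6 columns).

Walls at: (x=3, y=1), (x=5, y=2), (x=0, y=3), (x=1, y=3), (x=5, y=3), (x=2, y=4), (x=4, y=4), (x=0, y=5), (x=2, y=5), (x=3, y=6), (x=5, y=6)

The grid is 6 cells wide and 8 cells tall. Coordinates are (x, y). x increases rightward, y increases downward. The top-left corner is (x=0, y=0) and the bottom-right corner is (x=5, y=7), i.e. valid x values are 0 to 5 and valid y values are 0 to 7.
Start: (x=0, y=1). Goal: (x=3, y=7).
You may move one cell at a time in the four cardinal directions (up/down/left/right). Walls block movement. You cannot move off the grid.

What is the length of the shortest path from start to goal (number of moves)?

BFS from (x=0, y=1) until reaching (x=3, y=7):
  Distance 0: (x=0, y=1)
  Distance 1: (x=0, y=0), (x=1, y=1), (x=0, y=2)
  Distance 2: (x=1, y=0), (x=2, y=1), (x=1, y=2)
  Distance 3: (x=2, y=0), (x=2, y=2)
  Distance 4: (x=3, y=0), (x=3, y=2), (x=2, y=3)
  Distance 5: (x=4, y=0), (x=4, y=2), (x=3, y=3)
  Distance 6: (x=5, y=0), (x=4, y=1), (x=4, y=3), (x=3, y=4)
  Distance 7: (x=5, y=1), (x=3, y=5)
  Distance 8: (x=4, y=5)
  Distance 9: (x=5, y=5), (x=4, y=6)
  Distance 10: (x=5, y=4), (x=4, y=7)
  Distance 11: (x=3, y=7), (x=5, y=7)  <- goal reached here
One shortest path (11 moves): (x=0, y=1) -> (x=1, y=1) -> (x=2, y=1) -> (x=2, y=2) -> (x=3, y=2) -> (x=3, y=3) -> (x=3, y=4) -> (x=3, y=5) -> (x=4, y=5) -> (x=4, y=6) -> (x=4, y=7) -> (x=3, y=7)

Answer: Shortest path length: 11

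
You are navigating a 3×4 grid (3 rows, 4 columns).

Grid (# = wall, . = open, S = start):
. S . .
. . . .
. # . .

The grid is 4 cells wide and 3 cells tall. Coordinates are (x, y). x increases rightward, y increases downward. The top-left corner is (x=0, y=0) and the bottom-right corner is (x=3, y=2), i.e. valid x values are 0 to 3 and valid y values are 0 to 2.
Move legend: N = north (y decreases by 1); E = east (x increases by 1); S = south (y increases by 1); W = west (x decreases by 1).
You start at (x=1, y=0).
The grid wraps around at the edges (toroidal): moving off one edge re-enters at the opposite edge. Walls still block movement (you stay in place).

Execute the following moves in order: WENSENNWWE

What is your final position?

Answer: Final position: (x=3, y=2)

Derivation:
Start: (x=1, y=0)
  W (west): (x=1, y=0) -> (x=0, y=0)
  E (east): (x=0, y=0) -> (x=1, y=0)
  N (north): blocked, stay at (x=1, y=0)
  S (south): (x=1, y=0) -> (x=1, y=1)
  E (east): (x=1, y=1) -> (x=2, y=1)
  N (north): (x=2, y=1) -> (x=2, y=0)
  N (north): (x=2, y=0) -> (x=2, y=2)
  W (west): blocked, stay at (x=2, y=2)
  W (west): blocked, stay at (x=2, y=2)
  E (east): (x=2, y=2) -> (x=3, y=2)
Final: (x=3, y=2)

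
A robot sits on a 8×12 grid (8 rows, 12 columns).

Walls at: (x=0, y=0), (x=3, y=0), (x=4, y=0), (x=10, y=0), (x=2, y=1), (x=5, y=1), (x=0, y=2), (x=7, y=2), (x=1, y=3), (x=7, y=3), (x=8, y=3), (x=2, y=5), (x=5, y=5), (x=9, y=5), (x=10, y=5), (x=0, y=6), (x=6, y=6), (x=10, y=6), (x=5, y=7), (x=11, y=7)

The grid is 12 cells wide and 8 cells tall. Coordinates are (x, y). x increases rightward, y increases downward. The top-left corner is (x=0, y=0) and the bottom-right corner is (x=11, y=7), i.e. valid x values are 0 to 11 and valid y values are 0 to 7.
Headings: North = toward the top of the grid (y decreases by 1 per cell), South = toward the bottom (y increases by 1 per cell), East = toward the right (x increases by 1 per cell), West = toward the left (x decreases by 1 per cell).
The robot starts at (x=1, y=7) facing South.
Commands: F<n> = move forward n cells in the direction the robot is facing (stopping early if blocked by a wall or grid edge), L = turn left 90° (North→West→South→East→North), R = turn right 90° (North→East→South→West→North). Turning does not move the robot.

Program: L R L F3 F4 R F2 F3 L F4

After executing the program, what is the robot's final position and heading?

Start: (x=1, y=7), facing South
  L: turn left, now facing East
  R: turn right, now facing South
  L: turn left, now facing East
  F3: move forward 3, now at (x=4, y=7)
  F4: move forward 0/4 (blocked), now at (x=4, y=7)
  R: turn right, now facing South
  F2: move forward 0/2 (blocked), now at (x=4, y=7)
  F3: move forward 0/3 (blocked), now at (x=4, y=7)
  L: turn left, now facing East
  F4: move forward 0/4 (blocked), now at (x=4, y=7)
Final: (x=4, y=7), facing East

Answer: Final position: (x=4, y=7), facing East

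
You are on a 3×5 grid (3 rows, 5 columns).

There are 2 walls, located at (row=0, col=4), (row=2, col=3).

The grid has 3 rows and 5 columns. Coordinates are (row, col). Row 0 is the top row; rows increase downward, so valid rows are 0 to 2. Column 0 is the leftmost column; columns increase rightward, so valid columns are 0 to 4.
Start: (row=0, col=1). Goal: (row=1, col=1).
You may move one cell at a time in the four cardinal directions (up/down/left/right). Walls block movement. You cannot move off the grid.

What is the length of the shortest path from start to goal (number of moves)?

BFS from (row=0, col=1) until reaching (row=1, col=1):
  Distance 0: (row=0, col=1)
  Distance 1: (row=0, col=0), (row=0, col=2), (row=1, col=1)  <- goal reached here
One shortest path (1 moves): (row=0, col=1) -> (row=1, col=1)

Answer: Shortest path length: 1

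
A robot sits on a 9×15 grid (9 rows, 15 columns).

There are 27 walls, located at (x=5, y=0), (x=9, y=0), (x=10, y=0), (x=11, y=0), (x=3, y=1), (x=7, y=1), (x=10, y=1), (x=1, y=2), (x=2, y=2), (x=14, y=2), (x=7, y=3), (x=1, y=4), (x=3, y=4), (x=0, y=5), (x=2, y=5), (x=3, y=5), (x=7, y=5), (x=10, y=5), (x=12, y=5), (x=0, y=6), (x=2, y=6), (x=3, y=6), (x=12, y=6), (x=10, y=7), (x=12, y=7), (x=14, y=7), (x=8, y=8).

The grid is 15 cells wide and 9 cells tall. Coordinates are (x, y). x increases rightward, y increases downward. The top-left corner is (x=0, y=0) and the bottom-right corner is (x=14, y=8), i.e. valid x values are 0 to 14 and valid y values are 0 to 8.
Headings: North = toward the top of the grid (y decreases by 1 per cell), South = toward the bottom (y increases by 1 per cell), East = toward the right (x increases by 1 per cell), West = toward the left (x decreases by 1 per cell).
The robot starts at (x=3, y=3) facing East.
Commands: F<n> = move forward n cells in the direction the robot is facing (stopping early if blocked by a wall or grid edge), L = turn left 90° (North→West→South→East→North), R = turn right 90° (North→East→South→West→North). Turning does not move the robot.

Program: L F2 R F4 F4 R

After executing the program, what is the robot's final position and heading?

Start: (x=3, y=3), facing East
  L: turn left, now facing North
  F2: move forward 1/2 (blocked), now at (x=3, y=2)
  R: turn right, now facing East
  F4: move forward 4, now at (x=7, y=2)
  F4: move forward 4, now at (x=11, y=2)
  R: turn right, now facing South
Final: (x=11, y=2), facing South

Answer: Final position: (x=11, y=2), facing South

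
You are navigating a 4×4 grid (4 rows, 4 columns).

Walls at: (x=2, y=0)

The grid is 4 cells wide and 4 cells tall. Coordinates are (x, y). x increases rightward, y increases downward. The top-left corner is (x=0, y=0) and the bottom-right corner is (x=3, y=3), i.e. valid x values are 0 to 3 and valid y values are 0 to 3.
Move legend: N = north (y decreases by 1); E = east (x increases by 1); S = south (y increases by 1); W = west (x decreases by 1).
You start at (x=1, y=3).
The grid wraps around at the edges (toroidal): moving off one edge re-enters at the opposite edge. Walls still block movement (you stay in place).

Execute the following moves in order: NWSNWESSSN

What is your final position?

Answer: Final position: (x=0, y=0)

Derivation:
Start: (x=1, y=3)
  N (north): (x=1, y=3) -> (x=1, y=2)
  W (west): (x=1, y=2) -> (x=0, y=2)
  S (south): (x=0, y=2) -> (x=0, y=3)
  N (north): (x=0, y=3) -> (x=0, y=2)
  W (west): (x=0, y=2) -> (x=3, y=2)
  E (east): (x=3, y=2) -> (x=0, y=2)
  S (south): (x=0, y=2) -> (x=0, y=3)
  S (south): (x=0, y=3) -> (x=0, y=0)
  S (south): (x=0, y=0) -> (x=0, y=1)
  N (north): (x=0, y=1) -> (x=0, y=0)
Final: (x=0, y=0)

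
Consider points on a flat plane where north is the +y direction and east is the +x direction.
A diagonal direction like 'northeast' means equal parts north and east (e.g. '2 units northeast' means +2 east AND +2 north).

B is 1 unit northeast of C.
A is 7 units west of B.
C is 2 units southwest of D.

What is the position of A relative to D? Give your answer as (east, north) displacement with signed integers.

Answer: A is at (east=-8, north=-1) relative to D.

Derivation:
Place D at the origin (east=0, north=0).
  C is 2 units southwest of D: delta (east=-2, north=-2); C at (east=-2, north=-2).
  B is 1 unit northeast of C: delta (east=+1, north=+1); B at (east=-1, north=-1).
  A is 7 units west of B: delta (east=-7, north=+0); A at (east=-8, north=-1).
Therefore A relative to D: (east=-8, north=-1).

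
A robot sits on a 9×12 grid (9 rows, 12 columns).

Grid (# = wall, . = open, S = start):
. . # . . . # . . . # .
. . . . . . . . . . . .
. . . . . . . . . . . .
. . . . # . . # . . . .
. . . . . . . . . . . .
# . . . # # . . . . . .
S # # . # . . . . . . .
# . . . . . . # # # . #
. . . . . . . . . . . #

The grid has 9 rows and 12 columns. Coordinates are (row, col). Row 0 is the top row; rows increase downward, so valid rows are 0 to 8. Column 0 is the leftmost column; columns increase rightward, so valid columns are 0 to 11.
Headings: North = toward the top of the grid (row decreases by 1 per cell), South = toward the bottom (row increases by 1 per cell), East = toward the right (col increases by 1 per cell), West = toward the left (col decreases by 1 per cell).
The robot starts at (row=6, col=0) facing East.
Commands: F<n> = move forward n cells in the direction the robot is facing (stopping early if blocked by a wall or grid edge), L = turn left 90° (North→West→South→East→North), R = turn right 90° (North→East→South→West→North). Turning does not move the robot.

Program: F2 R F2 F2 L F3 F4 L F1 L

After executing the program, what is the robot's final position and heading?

Start: (row=6, col=0), facing East
  F2: move forward 0/2 (blocked), now at (row=6, col=0)
  R: turn right, now facing South
  F2: move forward 0/2 (blocked), now at (row=6, col=0)
  F2: move forward 0/2 (blocked), now at (row=6, col=0)
  L: turn left, now facing East
  F3: move forward 0/3 (blocked), now at (row=6, col=0)
  F4: move forward 0/4 (blocked), now at (row=6, col=0)
  L: turn left, now facing North
  F1: move forward 0/1 (blocked), now at (row=6, col=0)
  L: turn left, now facing West
Final: (row=6, col=0), facing West

Answer: Final position: (row=6, col=0), facing West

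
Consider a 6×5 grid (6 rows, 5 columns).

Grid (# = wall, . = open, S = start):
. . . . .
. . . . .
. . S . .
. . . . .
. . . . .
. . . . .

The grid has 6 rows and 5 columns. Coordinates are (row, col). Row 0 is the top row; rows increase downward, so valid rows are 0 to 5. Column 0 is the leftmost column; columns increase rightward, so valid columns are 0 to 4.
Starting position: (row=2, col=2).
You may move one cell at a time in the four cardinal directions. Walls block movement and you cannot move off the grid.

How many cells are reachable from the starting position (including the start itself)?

BFS flood-fill from (row=2, col=2):
  Distance 0: (row=2, col=2)
  Distance 1: (row=1, col=2), (row=2, col=1), (row=2, col=3), (row=3, col=2)
  Distance 2: (row=0, col=2), (row=1, col=1), (row=1, col=3), (row=2, col=0), (row=2, col=4), (row=3, col=1), (row=3, col=3), (row=4, col=2)
  Distance 3: (row=0, col=1), (row=0, col=3), (row=1, col=0), (row=1, col=4), (row=3, col=0), (row=3, col=4), (row=4, col=1), (row=4, col=3), (row=5, col=2)
  Distance 4: (row=0, col=0), (row=0, col=4), (row=4, col=0), (row=4, col=4), (row=5, col=1), (row=5, col=3)
  Distance 5: (row=5, col=0), (row=5, col=4)
Total reachable: 30 (grid has 30 open cells total)

Answer: Reachable cells: 30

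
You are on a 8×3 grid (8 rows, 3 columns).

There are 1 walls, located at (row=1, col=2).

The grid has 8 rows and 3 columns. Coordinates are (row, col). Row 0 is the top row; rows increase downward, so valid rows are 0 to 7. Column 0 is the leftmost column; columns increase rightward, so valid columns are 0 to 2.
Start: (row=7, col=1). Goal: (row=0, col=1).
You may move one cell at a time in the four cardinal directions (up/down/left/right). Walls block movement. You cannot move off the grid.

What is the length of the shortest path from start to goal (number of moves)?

Answer: Shortest path length: 7

Derivation:
BFS from (row=7, col=1) until reaching (row=0, col=1):
  Distance 0: (row=7, col=1)
  Distance 1: (row=6, col=1), (row=7, col=0), (row=7, col=2)
  Distance 2: (row=5, col=1), (row=6, col=0), (row=6, col=2)
  Distance 3: (row=4, col=1), (row=5, col=0), (row=5, col=2)
  Distance 4: (row=3, col=1), (row=4, col=0), (row=4, col=2)
  Distance 5: (row=2, col=1), (row=3, col=0), (row=3, col=2)
  Distance 6: (row=1, col=1), (row=2, col=0), (row=2, col=2)
  Distance 7: (row=0, col=1), (row=1, col=0)  <- goal reached here
One shortest path (7 moves): (row=7, col=1) -> (row=6, col=1) -> (row=5, col=1) -> (row=4, col=1) -> (row=3, col=1) -> (row=2, col=1) -> (row=1, col=1) -> (row=0, col=1)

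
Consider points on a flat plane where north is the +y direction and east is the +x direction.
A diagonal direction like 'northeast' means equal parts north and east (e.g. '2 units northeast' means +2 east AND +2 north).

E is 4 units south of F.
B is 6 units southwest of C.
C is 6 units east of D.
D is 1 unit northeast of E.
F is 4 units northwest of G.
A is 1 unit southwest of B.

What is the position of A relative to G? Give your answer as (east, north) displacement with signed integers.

Place G at the origin (east=0, north=0).
  F is 4 units northwest of G: delta (east=-4, north=+4); F at (east=-4, north=4).
  E is 4 units south of F: delta (east=+0, north=-4); E at (east=-4, north=0).
  D is 1 unit northeast of E: delta (east=+1, north=+1); D at (east=-3, north=1).
  C is 6 units east of D: delta (east=+6, north=+0); C at (east=3, north=1).
  B is 6 units southwest of C: delta (east=-6, north=-6); B at (east=-3, north=-5).
  A is 1 unit southwest of B: delta (east=-1, north=-1); A at (east=-4, north=-6).
Therefore A relative to G: (east=-4, north=-6).

Answer: A is at (east=-4, north=-6) relative to G.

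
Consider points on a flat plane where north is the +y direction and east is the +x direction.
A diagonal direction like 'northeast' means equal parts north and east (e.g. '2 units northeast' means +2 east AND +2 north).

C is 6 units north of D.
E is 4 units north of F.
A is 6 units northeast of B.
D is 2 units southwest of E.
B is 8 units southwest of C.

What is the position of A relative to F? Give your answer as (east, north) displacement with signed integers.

Answer: A is at (east=-4, north=6) relative to F.

Derivation:
Place F at the origin (east=0, north=0).
  E is 4 units north of F: delta (east=+0, north=+4); E at (east=0, north=4).
  D is 2 units southwest of E: delta (east=-2, north=-2); D at (east=-2, north=2).
  C is 6 units north of D: delta (east=+0, north=+6); C at (east=-2, north=8).
  B is 8 units southwest of C: delta (east=-8, north=-8); B at (east=-10, north=0).
  A is 6 units northeast of B: delta (east=+6, north=+6); A at (east=-4, north=6).
Therefore A relative to F: (east=-4, north=6).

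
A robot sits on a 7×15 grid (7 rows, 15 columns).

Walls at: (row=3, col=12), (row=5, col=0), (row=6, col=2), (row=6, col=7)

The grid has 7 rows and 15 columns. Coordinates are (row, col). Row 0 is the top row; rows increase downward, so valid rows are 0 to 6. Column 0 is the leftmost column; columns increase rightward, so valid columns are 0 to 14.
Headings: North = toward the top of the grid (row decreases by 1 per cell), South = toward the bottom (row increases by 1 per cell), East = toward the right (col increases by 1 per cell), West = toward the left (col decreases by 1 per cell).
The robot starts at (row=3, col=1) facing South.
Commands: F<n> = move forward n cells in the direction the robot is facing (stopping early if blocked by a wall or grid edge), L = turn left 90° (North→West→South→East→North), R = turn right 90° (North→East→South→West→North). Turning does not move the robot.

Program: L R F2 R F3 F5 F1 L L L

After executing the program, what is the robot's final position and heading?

Start: (row=3, col=1), facing South
  L: turn left, now facing East
  R: turn right, now facing South
  F2: move forward 2, now at (row=5, col=1)
  R: turn right, now facing West
  F3: move forward 0/3 (blocked), now at (row=5, col=1)
  F5: move forward 0/5 (blocked), now at (row=5, col=1)
  F1: move forward 0/1 (blocked), now at (row=5, col=1)
  L: turn left, now facing South
  L: turn left, now facing East
  L: turn left, now facing North
Final: (row=5, col=1), facing North

Answer: Final position: (row=5, col=1), facing North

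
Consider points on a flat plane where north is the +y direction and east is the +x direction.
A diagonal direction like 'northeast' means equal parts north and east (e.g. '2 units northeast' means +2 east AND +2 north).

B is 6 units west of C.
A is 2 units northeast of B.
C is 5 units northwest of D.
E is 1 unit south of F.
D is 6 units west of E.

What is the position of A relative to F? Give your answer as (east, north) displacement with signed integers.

Answer: A is at (east=-15, north=6) relative to F.

Derivation:
Place F at the origin (east=0, north=0).
  E is 1 unit south of F: delta (east=+0, north=-1); E at (east=0, north=-1).
  D is 6 units west of E: delta (east=-6, north=+0); D at (east=-6, north=-1).
  C is 5 units northwest of D: delta (east=-5, north=+5); C at (east=-11, north=4).
  B is 6 units west of C: delta (east=-6, north=+0); B at (east=-17, north=4).
  A is 2 units northeast of B: delta (east=+2, north=+2); A at (east=-15, north=6).
Therefore A relative to F: (east=-15, north=6).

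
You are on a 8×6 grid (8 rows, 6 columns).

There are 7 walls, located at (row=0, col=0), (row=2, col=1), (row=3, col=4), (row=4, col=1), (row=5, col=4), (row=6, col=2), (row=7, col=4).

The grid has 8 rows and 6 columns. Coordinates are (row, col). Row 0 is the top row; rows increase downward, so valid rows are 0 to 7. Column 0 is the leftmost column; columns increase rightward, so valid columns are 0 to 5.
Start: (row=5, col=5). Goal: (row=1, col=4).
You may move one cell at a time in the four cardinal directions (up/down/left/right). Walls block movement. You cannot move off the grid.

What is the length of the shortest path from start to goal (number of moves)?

Answer: Shortest path length: 5

Derivation:
BFS from (row=5, col=5) until reaching (row=1, col=4):
  Distance 0: (row=5, col=5)
  Distance 1: (row=4, col=5), (row=6, col=5)
  Distance 2: (row=3, col=5), (row=4, col=4), (row=6, col=4), (row=7, col=5)
  Distance 3: (row=2, col=5), (row=4, col=3), (row=6, col=3)
  Distance 4: (row=1, col=5), (row=2, col=4), (row=3, col=3), (row=4, col=2), (row=5, col=3), (row=7, col=3)
  Distance 5: (row=0, col=5), (row=1, col=4), (row=2, col=3), (row=3, col=2), (row=5, col=2), (row=7, col=2)  <- goal reached here
One shortest path (5 moves): (row=5, col=5) -> (row=4, col=5) -> (row=3, col=5) -> (row=2, col=5) -> (row=2, col=4) -> (row=1, col=4)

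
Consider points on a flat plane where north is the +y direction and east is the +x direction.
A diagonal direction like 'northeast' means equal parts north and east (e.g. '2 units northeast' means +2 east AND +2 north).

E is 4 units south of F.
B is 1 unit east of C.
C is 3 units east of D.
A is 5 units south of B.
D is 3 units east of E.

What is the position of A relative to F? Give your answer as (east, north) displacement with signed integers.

Place F at the origin (east=0, north=0).
  E is 4 units south of F: delta (east=+0, north=-4); E at (east=0, north=-4).
  D is 3 units east of E: delta (east=+3, north=+0); D at (east=3, north=-4).
  C is 3 units east of D: delta (east=+3, north=+0); C at (east=6, north=-4).
  B is 1 unit east of C: delta (east=+1, north=+0); B at (east=7, north=-4).
  A is 5 units south of B: delta (east=+0, north=-5); A at (east=7, north=-9).
Therefore A relative to F: (east=7, north=-9).

Answer: A is at (east=7, north=-9) relative to F.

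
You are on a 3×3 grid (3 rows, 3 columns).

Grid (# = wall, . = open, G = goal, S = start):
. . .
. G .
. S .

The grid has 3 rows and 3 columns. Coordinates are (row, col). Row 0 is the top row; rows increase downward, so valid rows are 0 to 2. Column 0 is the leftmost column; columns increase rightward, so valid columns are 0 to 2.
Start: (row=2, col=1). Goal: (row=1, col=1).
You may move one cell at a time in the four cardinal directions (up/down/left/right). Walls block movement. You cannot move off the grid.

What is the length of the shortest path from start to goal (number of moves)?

BFS from (row=2, col=1) until reaching (row=1, col=1):
  Distance 0: (row=2, col=1)
  Distance 1: (row=1, col=1), (row=2, col=0), (row=2, col=2)  <- goal reached here
One shortest path (1 moves): (row=2, col=1) -> (row=1, col=1)

Answer: Shortest path length: 1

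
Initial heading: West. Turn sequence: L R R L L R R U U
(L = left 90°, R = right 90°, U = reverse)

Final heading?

Start: West
  L (left (90° counter-clockwise)) -> South
  R (right (90° clockwise)) -> West
  R (right (90° clockwise)) -> North
  L (left (90° counter-clockwise)) -> West
  L (left (90° counter-clockwise)) -> South
  R (right (90° clockwise)) -> West
  R (right (90° clockwise)) -> North
  U (U-turn (180°)) -> South
  U (U-turn (180°)) -> North
Final: North

Answer: Final heading: North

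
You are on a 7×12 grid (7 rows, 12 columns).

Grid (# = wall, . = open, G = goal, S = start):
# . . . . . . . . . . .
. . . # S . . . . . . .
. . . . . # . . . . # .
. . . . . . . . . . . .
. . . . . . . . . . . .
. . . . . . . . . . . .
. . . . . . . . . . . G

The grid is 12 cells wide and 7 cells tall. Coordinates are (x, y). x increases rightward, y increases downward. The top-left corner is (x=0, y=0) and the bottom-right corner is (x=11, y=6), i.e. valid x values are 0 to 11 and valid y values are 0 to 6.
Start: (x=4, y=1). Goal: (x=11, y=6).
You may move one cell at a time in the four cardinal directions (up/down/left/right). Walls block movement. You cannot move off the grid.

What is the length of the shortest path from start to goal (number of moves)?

BFS from (x=4, y=1) until reaching (x=11, y=6):
  Distance 0: (x=4, y=1)
  Distance 1: (x=4, y=0), (x=5, y=1), (x=4, y=2)
  Distance 2: (x=3, y=0), (x=5, y=0), (x=6, y=1), (x=3, y=2), (x=4, y=3)
  Distance 3: (x=2, y=0), (x=6, y=0), (x=7, y=1), (x=2, y=2), (x=6, y=2), (x=3, y=3), (x=5, y=3), (x=4, y=4)
  Distance 4: (x=1, y=0), (x=7, y=0), (x=2, y=1), (x=8, y=1), (x=1, y=2), (x=7, y=2), (x=2, y=3), (x=6, y=3), (x=3, y=4), (x=5, y=4), (x=4, y=5)
  Distance 5: (x=8, y=0), (x=1, y=1), (x=9, y=1), (x=0, y=2), (x=8, y=2), (x=1, y=3), (x=7, y=3), (x=2, y=4), (x=6, y=4), (x=3, y=5), (x=5, y=5), (x=4, y=6)
  Distance 6: (x=9, y=0), (x=0, y=1), (x=10, y=1), (x=9, y=2), (x=0, y=3), (x=8, y=3), (x=1, y=4), (x=7, y=4), (x=2, y=5), (x=6, y=5), (x=3, y=6), (x=5, y=6)
  Distance 7: (x=10, y=0), (x=11, y=1), (x=9, y=3), (x=0, y=4), (x=8, y=4), (x=1, y=5), (x=7, y=5), (x=2, y=6), (x=6, y=6)
  Distance 8: (x=11, y=0), (x=11, y=2), (x=10, y=3), (x=9, y=4), (x=0, y=5), (x=8, y=5), (x=1, y=6), (x=7, y=6)
  Distance 9: (x=11, y=3), (x=10, y=4), (x=9, y=5), (x=0, y=6), (x=8, y=6)
  Distance 10: (x=11, y=4), (x=10, y=5), (x=9, y=6)
  Distance 11: (x=11, y=5), (x=10, y=6)
  Distance 12: (x=11, y=6)  <- goal reached here
One shortest path (12 moves): (x=4, y=1) -> (x=5, y=1) -> (x=6, y=1) -> (x=7, y=1) -> (x=8, y=1) -> (x=9, y=1) -> (x=10, y=1) -> (x=11, y=1) -> (x=11, y=2) -> (x=11, y=3) -> (x=11, y=4) -> (x=11, y=5) -> (x=11, y=6)

Answer: Shortest path length: 12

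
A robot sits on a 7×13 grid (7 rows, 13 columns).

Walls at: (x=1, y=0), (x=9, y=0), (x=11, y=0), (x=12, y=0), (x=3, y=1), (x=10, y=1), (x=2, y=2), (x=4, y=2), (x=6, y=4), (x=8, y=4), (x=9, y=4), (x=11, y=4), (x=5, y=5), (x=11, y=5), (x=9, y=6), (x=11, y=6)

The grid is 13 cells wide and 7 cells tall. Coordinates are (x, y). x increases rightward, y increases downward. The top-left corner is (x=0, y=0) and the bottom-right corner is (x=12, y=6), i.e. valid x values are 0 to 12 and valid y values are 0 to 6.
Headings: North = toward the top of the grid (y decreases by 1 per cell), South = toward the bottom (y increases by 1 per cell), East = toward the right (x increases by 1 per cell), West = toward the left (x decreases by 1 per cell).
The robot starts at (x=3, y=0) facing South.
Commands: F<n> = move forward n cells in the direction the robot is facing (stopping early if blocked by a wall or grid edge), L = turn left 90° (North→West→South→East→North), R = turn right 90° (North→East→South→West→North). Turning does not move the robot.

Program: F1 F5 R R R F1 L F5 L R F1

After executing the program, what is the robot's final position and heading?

Answer: Final position: (x=4, y=0), facing North

Derivation:
Start: (x=3, y=0), facing South
  F1: move forward 0/1 (blocked), now at (x=3, y=0)
  F5: move forward 0/5 (blocked), now at (x=3, y=0)
  R: turn right, now facing West
  R: turn right, now facing North
  R: turn right, now facing East
  F1: move forward 1, now at (x=4, y=0)
  L: turn left, now facing North
  F5: move forward 0/5 (blocked), now at (x=4, y=0)
  L: turn left, now facing West
  R: turn right, now facing North
  F1: move forward 0/1 (blocked), now at (x=4, y=0)
Final: (x=4, y=0), facing North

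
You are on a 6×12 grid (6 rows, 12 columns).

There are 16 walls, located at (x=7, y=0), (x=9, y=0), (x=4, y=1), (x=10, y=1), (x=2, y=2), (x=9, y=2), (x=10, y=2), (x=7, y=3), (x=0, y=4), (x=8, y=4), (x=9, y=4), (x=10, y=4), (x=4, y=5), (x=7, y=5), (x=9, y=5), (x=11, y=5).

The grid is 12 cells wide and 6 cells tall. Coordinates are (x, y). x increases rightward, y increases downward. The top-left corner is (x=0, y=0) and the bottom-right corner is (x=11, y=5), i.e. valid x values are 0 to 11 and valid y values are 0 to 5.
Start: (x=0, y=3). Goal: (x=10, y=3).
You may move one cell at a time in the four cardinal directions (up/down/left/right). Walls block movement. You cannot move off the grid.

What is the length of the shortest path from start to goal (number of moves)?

Answer: Shortest path length: 12

Derivation:
BFS from (x=0, y=3) until reaching (x=10, y=3):
  Distance 0: (x=0, y=3)
  Distance 1: (x=0, y=2), (x=1, y=3)
  Distance 2: (x=0, y=1), (x=1, y=2), (x=2, y=3), (x=1, y=4)
  Distance 3: (x=0, y=0), (x=1, y=1), (x=3, y=3), (x=2, y=4), (x=1, y=5)
  Distance 4: (x=1, y=0), (x=2, y=1), (x=3, y=2), (x=4, y=3), (x=3, y=4), (x=0, y=5), (x=2, y=5)
  Distance 5: (x=2, y=0), (x=3, y=1), (x=4, y=2), (x=5, y=3), (x=4, y=4), (x=3, y=5)
  Distance 6: (x=3, y=0), (x=5, y=2), (x=6, y=3), (x=5, y=4)
  Distance 7: (x=4, y=0), (x=5, y=1), (x=6, y=2), (x=6, y=4), (x=5, y=5)
  Distance 8: (x=5, y=0), (x=6, y=1), (x=7, y=2), (x=7, y=4), (x=6, y=5)
  Distance 9: (x=6, y=0), (x=7, y=1), (x=8, y=2)
  Distance 10: (x=8, y=1), (x=8, y=3)
  Distance 11: (x=8, y=0), (x=9, y=1), (x=9, y=3)
  Distance 12: (x=10, y=3)  <- goal reached here
One shortest path (12 moves): (x=0, y=3) -> (x=1, y=3) -> (x=2, y=3) -> (x=3, y=3) -> (x=4, y=3) -> (x=5, y=3) -> (x=6, y=3) -> (x=6, y=2) -> (x=7, y=2) -> (x=8, y=2) -> (x=8, y=3) -> (x=9, y=3) -> (x=10, y=3)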